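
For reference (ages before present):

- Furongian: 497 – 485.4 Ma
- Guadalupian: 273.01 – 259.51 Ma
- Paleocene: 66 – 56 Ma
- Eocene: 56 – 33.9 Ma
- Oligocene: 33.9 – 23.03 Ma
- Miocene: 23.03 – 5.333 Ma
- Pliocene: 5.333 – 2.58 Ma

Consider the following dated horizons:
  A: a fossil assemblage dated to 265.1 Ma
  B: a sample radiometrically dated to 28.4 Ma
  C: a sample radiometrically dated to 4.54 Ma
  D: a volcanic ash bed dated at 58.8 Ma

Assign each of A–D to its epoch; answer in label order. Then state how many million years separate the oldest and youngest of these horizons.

A — Guadalupian; B — Oligocene; C — Pliocene; D — Paleocene; span 260.56 million years

A: 265.1 Ma lies in 273.01–259.51 Ma, so Guadalupian.
B: 28.4 Ma lies in 33.9–23.03 Ma, so Oligocene.
C: 4.54 Ma lies in 5.333–2.58 Ma, so Pliocene.
D: 58.8 Ma lies in 66–56 Ma, so Paleocene.
Oldest = 265.1 Ma, youngest = 4.54 Ma → span 260.56 Myr.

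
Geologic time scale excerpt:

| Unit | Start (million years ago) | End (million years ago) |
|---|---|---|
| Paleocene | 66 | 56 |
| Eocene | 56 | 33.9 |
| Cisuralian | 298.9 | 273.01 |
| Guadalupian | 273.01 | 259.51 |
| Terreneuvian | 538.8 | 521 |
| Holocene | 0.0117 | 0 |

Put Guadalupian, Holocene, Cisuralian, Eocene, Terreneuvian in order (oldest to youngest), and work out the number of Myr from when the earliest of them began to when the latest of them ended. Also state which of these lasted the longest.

Terreneuvian → Cisuralian → Guadalupian → Eocene → Holocene; total span 538.8 Myr; longest is Cisuralian

From the excerpt: Guadalupian 273.01–259.51; Holocene 0.0117–0; Cisuralian 298.9–273.01; Eocene 56–33.9; Terreneuvian 538.8–521 (Ma).
Larger Ma is earlier, so the oldest is Terreneuvian and the youngest is Holocene; oldest to youngest: Terreneuvian, Cisuralian, Guadalupian, Eocene, Holocene.
Oldest start 538.8 minus youngest end 0 gives 538.8 Myr overall.
Individual lengths (start − end): Guadalupian 13.5; Eocene 22.1; Cisuralian 25.89; Terreneuvian 17.8; Holocene 0.0117. The largest is Cisuralian at 25.89 Myr.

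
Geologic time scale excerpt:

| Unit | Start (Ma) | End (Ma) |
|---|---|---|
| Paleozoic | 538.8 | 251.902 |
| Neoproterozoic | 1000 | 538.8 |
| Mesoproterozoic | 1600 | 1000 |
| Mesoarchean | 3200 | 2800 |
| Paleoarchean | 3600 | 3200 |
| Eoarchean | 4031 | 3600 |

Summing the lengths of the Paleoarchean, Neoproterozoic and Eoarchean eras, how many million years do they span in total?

1292.2 million years

Each duration: Paleoarchean = 400; Neoproterozoic = 461.2; Eoarchean = 431.
Sum: 400 + 461.2 + 431 = 1292.2 Myr.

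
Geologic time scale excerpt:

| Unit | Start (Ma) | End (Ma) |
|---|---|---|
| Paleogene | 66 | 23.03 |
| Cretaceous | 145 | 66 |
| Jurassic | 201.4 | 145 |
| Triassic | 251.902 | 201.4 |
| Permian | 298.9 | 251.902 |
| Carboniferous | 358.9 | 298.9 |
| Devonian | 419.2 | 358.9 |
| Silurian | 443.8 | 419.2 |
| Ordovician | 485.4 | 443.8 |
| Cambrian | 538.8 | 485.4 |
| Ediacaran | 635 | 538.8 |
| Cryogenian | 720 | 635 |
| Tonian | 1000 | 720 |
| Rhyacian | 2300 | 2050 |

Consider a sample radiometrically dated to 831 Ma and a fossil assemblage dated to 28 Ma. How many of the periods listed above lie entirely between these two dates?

11

The older date is 831 Ma and the younger is 28 Ma.
Periods with start < 831 and end > 28 Ma: Cryogenian (720–635), Ediacaran (635–538.8), Cambrian (538.8–485.4), Ordovician (485.4–443.8), Silurian (443.8–419.2), Devonian (419.2–358.9), Carboniferous (358.9–298.9), Permian (298.9–251.902), Triassic (251.902–201.4), Jurassic (201.4–145), Cretaceous (145–66).
That is 11 complete periods.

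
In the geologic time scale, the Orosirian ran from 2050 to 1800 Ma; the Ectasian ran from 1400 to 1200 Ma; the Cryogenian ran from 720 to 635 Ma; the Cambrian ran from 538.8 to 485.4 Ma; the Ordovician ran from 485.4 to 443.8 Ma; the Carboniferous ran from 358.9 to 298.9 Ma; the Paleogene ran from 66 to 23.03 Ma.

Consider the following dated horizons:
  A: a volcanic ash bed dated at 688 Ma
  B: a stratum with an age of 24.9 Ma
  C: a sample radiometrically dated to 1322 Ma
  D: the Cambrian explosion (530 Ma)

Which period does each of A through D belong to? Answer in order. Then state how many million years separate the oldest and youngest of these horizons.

A: 688 Ma lies in 720–635 Ma, so Cryogenian.
B: 24.9 Ma lies in 66–23.03 Ma, so Paleogene.
C: 1322 Ma lies in 1400–1200 Ma, so Ectasian.
D: 530 Ma lies in 538.8–485.4 Ma, so Cambrian.
Oldest = 1322 Ma, youngest = 24.9 Ma → span 1297.1 Myr.

A — Cryogenian; B — Paleogene; C — Ectasian; D — Cambrian; span 1297.1 million years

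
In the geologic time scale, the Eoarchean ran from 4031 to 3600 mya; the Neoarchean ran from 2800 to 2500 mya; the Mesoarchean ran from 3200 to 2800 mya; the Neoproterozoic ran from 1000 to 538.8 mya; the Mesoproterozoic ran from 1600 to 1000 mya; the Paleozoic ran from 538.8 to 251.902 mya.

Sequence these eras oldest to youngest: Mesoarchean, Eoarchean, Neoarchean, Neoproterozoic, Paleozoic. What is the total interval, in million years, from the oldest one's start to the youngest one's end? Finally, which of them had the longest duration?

From the excerpt: Mesoarchean 3200–2800; Eoarchean 4031–3600; Neoarchean 2800–2500; Neoproterozoic 1000–538.8; Paleozoic 538.8–251.902 (Ma).
Larger Ma is earlier, so the oldest is Eoarchean and the youngest is Paleozoic; oldest to youngest: Eoarchean, Mesoarchean, Neoarchean, Neoproterozoic, Paleozoic.
Oldest start 4031 minus youngest end 251.902 gives 3779.098 Myr overall.
Individual lengths (start − end): Paleozoic 286.898; Mesoarchean 400; Neoarchean 300; Eoarchean 431; Neoproterozoic 461.2. The largest is Neoproterozoic at 461.2 Myr.

Eoarchean → Mesoarchean → Neoarchean → Neoproterozoic → Paleozoic; total span 3779.098 Myr; longest is Neoproterozoic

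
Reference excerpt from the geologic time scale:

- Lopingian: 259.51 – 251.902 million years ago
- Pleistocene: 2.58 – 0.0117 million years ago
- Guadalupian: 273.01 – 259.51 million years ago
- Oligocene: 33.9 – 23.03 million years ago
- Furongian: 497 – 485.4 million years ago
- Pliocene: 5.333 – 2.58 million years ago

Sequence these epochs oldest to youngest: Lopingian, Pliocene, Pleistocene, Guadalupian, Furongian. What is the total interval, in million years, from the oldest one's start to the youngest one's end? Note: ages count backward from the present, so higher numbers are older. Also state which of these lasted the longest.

Start ages (Ma): Furongian 497, Guadalupian 273.01, Lopingian 259.51, Pliocene 5.333, Pleistocene 2.58.
Ordered oldest to youngest: Furongian, Guadalupian, Lopingian, Pliocene, Pleistocene.
Span = 497 − 0.0117 = 496.9883 Myr.
Durations: Guadalupian 13.5, Lopingian 7.608, Pliocene 2.753, Pleistocene 2.5683, Furongian 11.6 → longest is Guadalupian (13.5 Myr).

Furongian, Guadalupian, Lopingian, Pliocene, Pleistocene; total span 496.9883 Myr; longest is Guadalupian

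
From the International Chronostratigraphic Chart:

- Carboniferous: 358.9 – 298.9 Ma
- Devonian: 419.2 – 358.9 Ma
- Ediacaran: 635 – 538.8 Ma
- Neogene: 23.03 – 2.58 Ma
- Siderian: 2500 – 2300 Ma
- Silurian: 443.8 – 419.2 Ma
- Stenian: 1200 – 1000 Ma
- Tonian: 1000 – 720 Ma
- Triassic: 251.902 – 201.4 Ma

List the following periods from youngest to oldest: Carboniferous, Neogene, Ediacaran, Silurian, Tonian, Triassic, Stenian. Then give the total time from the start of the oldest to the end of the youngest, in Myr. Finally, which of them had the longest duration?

Neogene → Triassic → Carboniferous → Silurian → Ediacaran → Tonian → Stenian; total span 1197.42 Myr; longest is Tonian

From the excerpt: Carboniferous 358.9–298.9; Neogene 23.03–2.58; Ediacaran 635–538.8; Silurian 443.8–419.2; Tonian 1000–720; Triassic 251.902–201.4; Stenian 1200–1000 (Ma).
Larger Ma is earlier, so the oldest is Stenian and the youngest is Neogene; youngest to oldest: Neogene, Triassic, Carboniferous, Silurian, Ediacaran, Tonian, Stenian.
Oldest start 1200 minus youngest end 2.58 gives 1197.42 Myr overall.
Individual lengths (start − end): Ediacaran 96.2; Triassic 50.502; Tonian 280; Stenian 200; Neogene 20.45; Silurian 24.6; Carboniferous 60. The largest is Tonian at 280 Myr.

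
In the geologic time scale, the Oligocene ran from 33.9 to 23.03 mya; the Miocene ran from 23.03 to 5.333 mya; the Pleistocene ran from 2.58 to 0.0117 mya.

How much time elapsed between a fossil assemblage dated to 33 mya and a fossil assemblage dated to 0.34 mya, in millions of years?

32.66 million years

33 − 0.34 = 32.66 million years.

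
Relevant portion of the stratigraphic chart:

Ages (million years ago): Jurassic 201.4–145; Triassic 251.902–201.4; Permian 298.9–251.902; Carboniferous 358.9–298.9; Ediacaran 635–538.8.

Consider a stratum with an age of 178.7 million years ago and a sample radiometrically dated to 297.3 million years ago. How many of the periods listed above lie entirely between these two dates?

The older date is 297.3 Ma and the younger is 178.7 Ma.
Periods with start < 297.3 and end > 178.7 Ma: Triassic (251.902–201.4).
That is 1 complete period.

1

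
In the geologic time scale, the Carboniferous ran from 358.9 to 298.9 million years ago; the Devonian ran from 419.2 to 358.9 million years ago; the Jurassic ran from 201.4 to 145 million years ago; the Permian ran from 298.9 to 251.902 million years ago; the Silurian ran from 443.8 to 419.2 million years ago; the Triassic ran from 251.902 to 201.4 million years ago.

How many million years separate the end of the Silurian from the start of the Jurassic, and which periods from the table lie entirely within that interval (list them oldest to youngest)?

The Silurian closes at 419.2 Ma and the Jurassic opens at 201.4 Ma, so the interval is 419.2 − 201.4 = 217.8 Myr.
A period fits inside if it starts at or after 419.2 Ma and ends at or before 201.4 Ma; oldest first that gives Devonian, Carboniferous, Permian, Triassic.

217.8 million years; Devonian, Carboniferous, Permian, Triassic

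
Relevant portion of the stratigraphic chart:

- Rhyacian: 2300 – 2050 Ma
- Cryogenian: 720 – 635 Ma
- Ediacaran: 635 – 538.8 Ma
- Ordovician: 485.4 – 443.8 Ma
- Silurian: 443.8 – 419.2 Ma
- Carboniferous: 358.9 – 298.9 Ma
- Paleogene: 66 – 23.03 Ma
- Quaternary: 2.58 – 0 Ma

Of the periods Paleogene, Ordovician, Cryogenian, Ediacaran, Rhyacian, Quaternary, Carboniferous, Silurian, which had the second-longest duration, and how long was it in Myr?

Ediacaran, 96.2 million years

Start − end for each: Paleogene 66 − 23.03 = 42.97; Ordovician 485.4 − 443.8 = 41.6; Cryogenian 720 − 635 = 85; Ediacaran 635 − 538.8 = 96.2; Rhyacian 2300 − 2050 = 250; Quaternary 2.58 − 0 = 2.58; Carboniferous 358.9 − 298.9 = 60; Silurian 443.8 − 419.2 = 24.6.
Ranking these from longest: Rhyacian > Ediacaran > Cryogenian > Carboniferous > Paleogene > Ordovician > Silurian > Quaternary.
Position 2 in that ranking is Ediacaran, which lasted 96.2 Myr.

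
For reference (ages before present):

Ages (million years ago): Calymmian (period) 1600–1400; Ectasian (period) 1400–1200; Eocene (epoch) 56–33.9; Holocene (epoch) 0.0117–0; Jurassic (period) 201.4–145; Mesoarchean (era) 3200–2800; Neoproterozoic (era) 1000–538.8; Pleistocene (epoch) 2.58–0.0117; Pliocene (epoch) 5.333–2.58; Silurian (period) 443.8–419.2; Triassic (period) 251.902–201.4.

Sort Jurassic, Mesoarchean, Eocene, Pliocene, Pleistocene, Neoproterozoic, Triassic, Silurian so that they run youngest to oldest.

Sorting by start age (ascending Ma, since larger Ma = older): Pleistocene began 2.58, Pliocene began 5.333, Eocene began 56, Jurassic began 201.4, Triassic began 251.902, Silurian began 443.8, Neoproterozoic began 1000, Mesoarchean began 3200.

Pleistocene, Pliocene, Eocene, Jurassic, Triassic, Silurian, Neoproterozoic, Mesoarchean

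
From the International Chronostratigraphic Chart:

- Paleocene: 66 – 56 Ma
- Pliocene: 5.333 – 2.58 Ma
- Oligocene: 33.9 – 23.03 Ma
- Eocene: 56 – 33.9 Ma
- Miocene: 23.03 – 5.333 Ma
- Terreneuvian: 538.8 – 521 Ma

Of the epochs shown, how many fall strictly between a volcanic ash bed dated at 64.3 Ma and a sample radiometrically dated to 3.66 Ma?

3

64.3 Ma sits inside the Paleocene (66–56) and 3.66 Ma inside the Pliocene (5.333–2.58); neither of those is wholly between the two dates.
The listed epochs lying completely between them are Eocene, Oligocene, Miocene — 3 in all.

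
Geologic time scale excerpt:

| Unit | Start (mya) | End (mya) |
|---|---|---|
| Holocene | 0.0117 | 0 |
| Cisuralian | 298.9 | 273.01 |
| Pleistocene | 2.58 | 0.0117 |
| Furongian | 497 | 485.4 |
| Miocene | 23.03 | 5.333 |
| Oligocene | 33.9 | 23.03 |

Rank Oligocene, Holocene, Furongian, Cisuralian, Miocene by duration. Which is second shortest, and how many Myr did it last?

Start − end for each: Oligocene 33.9 − 23.03 = 10.87; Holocene 0.0117 − 0 = 0.0117; Furongian 497 − 485.4 = 11.6; Cisuralian 298.9 − 273.01 = 25.89; Miocene 23.03 − 5.333 = 17.697.
Ranking these from shortest: Holocene < Oligocene < Furongian < Miocene < Cisuralian.
Position 2 in that ranking is Oligocene, which lasted 10.87 Myr.

Oligocene, 10.87 million years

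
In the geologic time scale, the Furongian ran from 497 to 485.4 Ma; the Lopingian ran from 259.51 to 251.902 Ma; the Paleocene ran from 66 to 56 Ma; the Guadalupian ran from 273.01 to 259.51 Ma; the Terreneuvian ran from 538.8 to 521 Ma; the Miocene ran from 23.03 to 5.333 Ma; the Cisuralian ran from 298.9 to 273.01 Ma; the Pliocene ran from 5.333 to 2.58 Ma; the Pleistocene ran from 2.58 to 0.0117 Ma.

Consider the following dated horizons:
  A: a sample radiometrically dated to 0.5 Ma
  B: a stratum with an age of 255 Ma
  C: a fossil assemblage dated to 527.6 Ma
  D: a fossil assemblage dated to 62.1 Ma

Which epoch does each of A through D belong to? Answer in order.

A: 0.5 Ma lies in 2.58–0.0117 Ma, so Pleistocene.
B: 255 Ma lies in 259.51–251.902 Ma, so Lopingian.
C: 527.6 Ma lies in 538.8–521 Ma, so Terreneuvian.
D: 62.1 Ma lies in 66–56 Ma, so Paleocene.

A — Pleistocene; B — Lopingian; C — Terreneuvian; D — Paleocene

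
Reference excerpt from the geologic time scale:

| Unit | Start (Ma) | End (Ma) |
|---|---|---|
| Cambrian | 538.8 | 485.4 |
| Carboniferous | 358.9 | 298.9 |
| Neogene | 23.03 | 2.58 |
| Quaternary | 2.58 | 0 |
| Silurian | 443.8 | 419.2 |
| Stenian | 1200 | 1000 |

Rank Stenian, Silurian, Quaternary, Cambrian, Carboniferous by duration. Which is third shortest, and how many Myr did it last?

Cambrian, 53.4 million years

Start − end for each: Stenian 1200 − 1000 = 200; Silurian 443.8 − 419.2 = 24.6; Quaternary 2.58 − 0 = 2.58; Cambrian 538.8 − 485.4 = 53.4; Carboniferous 358.9 − 298.9 = 60.
Ranking these from shortest: Quaternary < Silurian < Cambrian < Carboniferous < Stenian.
Position 3 in that ranking is Cambrian, which lasted 53.4 Myr.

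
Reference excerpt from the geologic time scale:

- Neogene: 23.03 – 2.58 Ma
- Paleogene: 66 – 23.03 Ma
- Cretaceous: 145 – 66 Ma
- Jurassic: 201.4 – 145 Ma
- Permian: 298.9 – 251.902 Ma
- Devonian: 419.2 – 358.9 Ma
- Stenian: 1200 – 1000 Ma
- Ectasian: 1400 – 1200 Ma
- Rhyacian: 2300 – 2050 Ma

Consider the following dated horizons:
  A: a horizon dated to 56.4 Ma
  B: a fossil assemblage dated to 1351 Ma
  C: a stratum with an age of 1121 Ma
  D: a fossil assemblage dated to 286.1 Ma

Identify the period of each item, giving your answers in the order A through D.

A — Paleogene; B — Ectasian; C — Stenian; D — Permian

A: 56.4 Ma lies in 66–23.03 Ma, so Paleogene.
B: 1351 Ma lies in 1400–1200 Ma, so Ectasian.
C: 1121 Ma lies in 1200–1000 Ma, so Stenian.
D: 286.1 Ma lies in 298.9–251.902 Ma, so Permian.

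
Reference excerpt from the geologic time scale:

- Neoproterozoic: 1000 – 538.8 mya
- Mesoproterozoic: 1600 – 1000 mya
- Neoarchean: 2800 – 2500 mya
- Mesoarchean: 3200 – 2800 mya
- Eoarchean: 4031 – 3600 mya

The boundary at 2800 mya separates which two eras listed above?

Mesoarchean and Neoarchean

The Mesoarchean ends at 2800 mya and the Neoarchean begins at 2800 mya, so they share that boundary.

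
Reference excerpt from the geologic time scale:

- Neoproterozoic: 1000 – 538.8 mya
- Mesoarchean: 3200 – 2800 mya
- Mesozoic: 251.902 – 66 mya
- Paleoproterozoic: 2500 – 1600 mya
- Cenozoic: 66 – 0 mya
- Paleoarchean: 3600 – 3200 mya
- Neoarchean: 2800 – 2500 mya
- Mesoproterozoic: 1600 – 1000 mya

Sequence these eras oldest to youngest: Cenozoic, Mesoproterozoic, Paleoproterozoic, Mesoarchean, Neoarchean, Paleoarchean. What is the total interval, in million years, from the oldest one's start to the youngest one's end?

Paleoarchean, Mesoarchean, Neoarchean, Paleoproterozoic, Mesoproterozoic, Cenozoic; total span 3600 Myr

From the excerpt: Cenozoic 66–0; Mesoproterozoic 1600–1000; Paleoproterozoic 2500–1600; Mesoarchean 3200–2800; Neoarchean 2800–2500; Paleoarchean 3600–3200 (Ma).
Larger Ma is earlier, so the oldest is Paleoarchean and the youngest is Cenozoic; oldest to youngest: Paleoarchean, Mesoarchean, Neoarchean, Paleoproterozoic, Mesoproterozoic, Cenozoic.
Oldest start 3600 minus youngest end 0 gives 3600 Myr overall.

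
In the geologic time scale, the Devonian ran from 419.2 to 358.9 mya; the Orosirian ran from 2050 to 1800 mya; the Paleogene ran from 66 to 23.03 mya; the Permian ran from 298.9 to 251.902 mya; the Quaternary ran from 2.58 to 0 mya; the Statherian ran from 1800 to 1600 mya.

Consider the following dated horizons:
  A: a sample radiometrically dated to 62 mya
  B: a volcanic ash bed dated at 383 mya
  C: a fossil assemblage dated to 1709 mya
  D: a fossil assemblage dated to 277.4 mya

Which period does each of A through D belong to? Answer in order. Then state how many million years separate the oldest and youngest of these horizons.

Match each age against the start–end ranges in the excerpt: A = 62 Ma → Paleogene (66–23.03); B = 383 Ma → Devonian (419.2–358.9); C = 1709 Ma → Statherian (1800–1600); D = 277.4 Ma → Permian (298.9–251.902).
The largest age is 1709 Ma and the smallest is 62 Ma; their difference is 1647 Myr.

A — Paleogene; B — Devonian; C — Statherian; D — Permian; span 1647 million years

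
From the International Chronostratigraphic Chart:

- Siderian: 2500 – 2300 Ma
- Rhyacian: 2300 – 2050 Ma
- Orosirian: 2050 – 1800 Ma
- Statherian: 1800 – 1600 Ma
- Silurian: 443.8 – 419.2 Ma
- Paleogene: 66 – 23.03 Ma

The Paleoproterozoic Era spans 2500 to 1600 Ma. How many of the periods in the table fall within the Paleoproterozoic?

Periods inside 2500–1600 Ma: Siderian, Rhyacian, Orosirian, Statherian — 4 in total.

4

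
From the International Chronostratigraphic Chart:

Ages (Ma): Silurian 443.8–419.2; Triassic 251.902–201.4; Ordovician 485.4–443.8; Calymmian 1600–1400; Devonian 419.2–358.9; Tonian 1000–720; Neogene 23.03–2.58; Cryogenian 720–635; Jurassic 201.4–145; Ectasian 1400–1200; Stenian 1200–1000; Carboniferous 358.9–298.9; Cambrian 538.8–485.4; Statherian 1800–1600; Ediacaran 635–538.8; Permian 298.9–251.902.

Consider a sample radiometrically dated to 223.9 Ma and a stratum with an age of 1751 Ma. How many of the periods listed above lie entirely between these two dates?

1751 Ma sits inside the Statherian (1800–1600) and 223.9 Ma inside the Triassic (251.902–201.4); neither of those is wholly between the two dates.
The listed periods lying completely between them are Calymmian, Ectasian, Stenian, Tonian, Cryogenian, Ediacaran, Cambrian, Ordovician, Silurian, Devonian, Carboniferous, Permian — 12 in all.

12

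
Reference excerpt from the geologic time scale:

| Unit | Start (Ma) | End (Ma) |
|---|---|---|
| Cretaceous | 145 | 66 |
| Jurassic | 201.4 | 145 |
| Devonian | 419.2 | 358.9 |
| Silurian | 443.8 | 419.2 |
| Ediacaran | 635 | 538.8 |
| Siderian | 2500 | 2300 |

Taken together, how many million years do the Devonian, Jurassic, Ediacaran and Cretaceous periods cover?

291.9 million years

Each duration: Devonian = 60.3; Jurassic = 56.4; Ediacaran = 96.2; Cretaceous = 79.
Sum: 60.3 + 56.4 + 96.2 + 79 = 291.9 Myr.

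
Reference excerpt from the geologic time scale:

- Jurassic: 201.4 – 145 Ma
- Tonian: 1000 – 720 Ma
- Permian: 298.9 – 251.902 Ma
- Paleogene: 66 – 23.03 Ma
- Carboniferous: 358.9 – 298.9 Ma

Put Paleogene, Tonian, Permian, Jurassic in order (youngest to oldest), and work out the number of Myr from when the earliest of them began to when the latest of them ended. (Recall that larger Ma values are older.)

From the excerpt: Paleogene 66–23.03; Tonian 1000–720; Permian 298.9–251.902; Jurassic 201.4–145 (Ma).
Larger Ma is earlier, so the oldest is Tonian and the youngest is Paleogene; youngest to oldest: Paleogene, Jurassic, Permian, Tonian.
Oldest start 1000 minus youngest end 23.03 gives 976.97 Myr overall.

Paleogene → Jurassic → Permian → Tonian; total span 976.97 Myr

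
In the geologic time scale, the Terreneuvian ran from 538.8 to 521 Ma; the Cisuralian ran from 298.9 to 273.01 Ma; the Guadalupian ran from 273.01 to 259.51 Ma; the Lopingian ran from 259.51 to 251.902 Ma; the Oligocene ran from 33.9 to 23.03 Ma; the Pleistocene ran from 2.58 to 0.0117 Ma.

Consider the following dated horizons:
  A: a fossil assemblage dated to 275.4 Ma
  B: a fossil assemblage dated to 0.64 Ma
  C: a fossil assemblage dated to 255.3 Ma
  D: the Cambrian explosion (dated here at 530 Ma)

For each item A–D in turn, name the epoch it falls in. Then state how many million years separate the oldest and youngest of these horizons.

Match each age against the start–end ranges in the excerpt: A = 275.4 Ma → Cisuralian (298.9–273.01); B = 0.64 Ma → Pleistocene (2.58–0.0117); C = 255.3 Ma → Lopingian (259.51–251.902); D = 530 Ma → Terreneuvian (538.8–521).
The largest age is 530 Ma and the smallest is 0.64 Ma; their difference is 529.36 Myr.

A — Cisuralian; B — Pleistocene; C — Lopingian; D — Terreneuvian; span 529.36 million years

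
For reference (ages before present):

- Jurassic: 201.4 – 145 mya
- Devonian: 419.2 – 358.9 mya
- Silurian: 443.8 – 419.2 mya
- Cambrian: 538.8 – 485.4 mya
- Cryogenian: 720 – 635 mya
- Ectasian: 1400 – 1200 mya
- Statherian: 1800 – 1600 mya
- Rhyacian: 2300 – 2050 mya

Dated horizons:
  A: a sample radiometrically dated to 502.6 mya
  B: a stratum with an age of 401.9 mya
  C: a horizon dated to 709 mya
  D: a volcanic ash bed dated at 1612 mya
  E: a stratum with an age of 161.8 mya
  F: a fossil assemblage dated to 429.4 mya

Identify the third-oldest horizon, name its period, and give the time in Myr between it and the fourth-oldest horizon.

Sorted oldest-first by Ma: D (1612), C (709), A (502.6), F (429.4), B (401.9), E (161.8).
The third oldest is A at 502.6 Ma, which lies in 538.8–485.4 Ma: the Cambrian.
The fourth oldest is F at 429.4 Ma; separation = |502.6 − 429.4| = 73.2 Myr.

A, in the Cambrian; 73.2 million years to F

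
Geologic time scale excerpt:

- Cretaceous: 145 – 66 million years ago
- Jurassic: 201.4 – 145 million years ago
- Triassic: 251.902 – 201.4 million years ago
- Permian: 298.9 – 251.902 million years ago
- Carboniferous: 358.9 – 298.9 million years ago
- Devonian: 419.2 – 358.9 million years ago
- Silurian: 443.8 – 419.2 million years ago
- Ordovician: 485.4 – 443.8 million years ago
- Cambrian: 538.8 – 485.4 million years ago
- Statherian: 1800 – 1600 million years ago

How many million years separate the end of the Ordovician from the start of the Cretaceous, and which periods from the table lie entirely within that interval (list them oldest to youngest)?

The Ordovician closes at 443.8 Ma and the Cretaceous opens at 145 Ma, so the interval is 443.8 − 145 = 298.8 Myr.
A period fits inside if it starts at or after 443.8 Ma and ends at or before 145 Ma; oldest first that gives Silurian, Devonian, Carboniferous, Permian, Triassic, Jurassic.

298.8 million years; Silurian, Devonian, Carboniferous, Permian, Triassic, Jurassic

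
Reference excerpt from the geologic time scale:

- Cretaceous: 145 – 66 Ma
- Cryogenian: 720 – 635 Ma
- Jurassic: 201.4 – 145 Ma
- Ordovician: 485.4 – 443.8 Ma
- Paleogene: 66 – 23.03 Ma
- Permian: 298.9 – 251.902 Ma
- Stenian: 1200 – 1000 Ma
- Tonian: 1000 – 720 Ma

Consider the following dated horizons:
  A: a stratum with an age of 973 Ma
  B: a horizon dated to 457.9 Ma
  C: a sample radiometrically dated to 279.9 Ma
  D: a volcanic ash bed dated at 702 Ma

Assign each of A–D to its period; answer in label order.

A: 973 Ma lies in 1000–720 Ma, so Tonian.
B: 457.9 Ma lies in 485.4–443.8 Ma, so Ordovician.
C: 279.9 Ma lies in 298.9–251.902 Ma, so Permian.
D: 702 Ma lies in 720–635 Ma, so Cryogenian.

A — Tonian; B — Ordovician; C — Permian; D — Cryogenian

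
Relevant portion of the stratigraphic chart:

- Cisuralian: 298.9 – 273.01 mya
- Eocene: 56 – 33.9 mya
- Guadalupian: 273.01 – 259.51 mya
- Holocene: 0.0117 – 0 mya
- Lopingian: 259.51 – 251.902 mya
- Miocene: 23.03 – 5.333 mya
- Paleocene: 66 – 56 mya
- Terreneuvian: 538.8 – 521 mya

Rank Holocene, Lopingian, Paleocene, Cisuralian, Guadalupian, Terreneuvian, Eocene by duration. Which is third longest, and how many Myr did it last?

Durations: Holocene 0.0117; Lopingian 7.608; Paleocene 10; Cisuralian 25.89; Guadalupian 13.5; Terreneuvian 17.8; Eocene 22.1 Myr.
Sorted longest-first: Cisuralian (25.89), Eocene (22.1), Terreneuvian (17.8), Guadalupian (13.5), Paleocene (10), Lopingian (7.608), Holocene (0.0117).
The third longest is Terreneuvian at 17.8 Myr.

Terreneuvian, 17.8 million years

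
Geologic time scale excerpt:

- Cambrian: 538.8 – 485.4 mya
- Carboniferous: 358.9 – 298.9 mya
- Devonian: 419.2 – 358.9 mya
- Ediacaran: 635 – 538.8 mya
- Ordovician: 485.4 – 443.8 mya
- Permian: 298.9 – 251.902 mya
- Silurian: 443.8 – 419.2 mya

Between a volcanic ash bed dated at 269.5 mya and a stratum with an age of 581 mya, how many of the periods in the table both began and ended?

5

581 Ma sits inside the Ediacaran (635–538.8) and 269.5 Ma inside the Permian (298.9–251.902); neither of those is wholly between the two dates.
The listed periods lying completely between them are Cambrian, Ordovician, Silurian, Devonian, Carboniferous — 5 in all.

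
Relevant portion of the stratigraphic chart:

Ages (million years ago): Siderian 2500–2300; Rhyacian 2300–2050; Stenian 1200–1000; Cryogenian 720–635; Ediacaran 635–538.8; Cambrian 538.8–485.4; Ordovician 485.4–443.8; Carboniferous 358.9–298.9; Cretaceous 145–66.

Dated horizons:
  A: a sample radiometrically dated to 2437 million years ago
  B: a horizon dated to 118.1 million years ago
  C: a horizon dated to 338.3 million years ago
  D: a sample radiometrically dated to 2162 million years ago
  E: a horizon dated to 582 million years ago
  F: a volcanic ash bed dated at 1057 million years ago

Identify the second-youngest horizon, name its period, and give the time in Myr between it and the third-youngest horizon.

Smaller Ma means younger, so youngest first: B 118.1 < C 338.3 < E 582 < F 1057 < D 2162 < A 2437.
Counting 2 along gives C (338.3 Ma); the excerpt puts that inside the Carboniferous, 358.9–298.9 Ma.
Next in line is E (582 Ma), and 582 − 338.3 = 243.7 Myr.

C, in the Carboniferous; 243.7 million years to E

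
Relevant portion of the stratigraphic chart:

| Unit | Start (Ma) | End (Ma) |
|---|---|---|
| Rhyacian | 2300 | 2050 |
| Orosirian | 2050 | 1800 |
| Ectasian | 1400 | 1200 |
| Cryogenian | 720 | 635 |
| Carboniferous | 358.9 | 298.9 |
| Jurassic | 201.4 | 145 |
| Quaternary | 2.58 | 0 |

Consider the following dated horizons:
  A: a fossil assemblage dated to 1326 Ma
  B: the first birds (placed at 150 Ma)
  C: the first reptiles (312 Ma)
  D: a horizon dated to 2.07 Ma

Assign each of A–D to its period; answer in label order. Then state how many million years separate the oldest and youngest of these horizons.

A — Ectasian; B — Jurassic; C — Carboniferous; D — Quaternary; span 1323.93 million years

Match each age against the start–end ranges in the excerpt: A = 1326 Ma → Ectasian (1400–1200); B = 150 Ma → Jurassic (201.4–145); C = 312 Ma → Carboniferous (358.9–298.9); D = 2.07 Ma → Quaternary (2.58–0).
The largest age is 1326 Ma and the smallest is 2.07 Ma; their difference is 1323.93 Myr.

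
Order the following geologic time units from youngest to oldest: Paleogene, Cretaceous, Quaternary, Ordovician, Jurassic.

Group by era (each group listed oldest first) — Paleozoic: Ordovician; Mesozoic: Jurassic, Cretaceous; Cenozoic: Paleogene, Quaternary. The eras run Paleozoic → Mesozoic → Cenozoic. Concatenating the groups in that era order and then reversing gives youngest to oldest.

Quaternary, Paleogene, Cretaceous, Jurassic, Ordovician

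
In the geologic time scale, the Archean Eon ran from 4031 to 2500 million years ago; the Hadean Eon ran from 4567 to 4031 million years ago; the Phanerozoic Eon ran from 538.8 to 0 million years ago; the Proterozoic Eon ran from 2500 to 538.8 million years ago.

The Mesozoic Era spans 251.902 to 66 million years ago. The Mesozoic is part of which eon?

Phanerozoic

The Mesozoic (251.902–66 Ma) lies entirely within 538.8–0 Ma, the Phanerozoic Eon.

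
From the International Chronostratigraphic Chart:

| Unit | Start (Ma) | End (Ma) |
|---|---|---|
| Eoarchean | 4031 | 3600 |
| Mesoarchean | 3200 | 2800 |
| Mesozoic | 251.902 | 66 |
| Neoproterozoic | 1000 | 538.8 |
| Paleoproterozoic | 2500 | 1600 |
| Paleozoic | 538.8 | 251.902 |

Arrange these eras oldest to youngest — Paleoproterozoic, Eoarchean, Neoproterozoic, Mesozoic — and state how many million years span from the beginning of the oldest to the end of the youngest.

Eoarchean → Paleoproterozoic → Neoproterozoic → Mesozoic; total span 3965 Myr

From the excerpt: Paleoproterozoic 2500–1600; Eoarchean 4031–3600; Neoproterozoic 1000–538.8; Mesozoic 251.902–66 (Ma).
Larger Ma is earlier, so the oldest is Eoarchean and the youngest is Mesozoic; oldest to youngest: Eoarchean, Paleoproterozoic, Neoproterozoic, Mesozoic.
Oldest start 4031 minus youngest end 66 gives 3965 Myr overall.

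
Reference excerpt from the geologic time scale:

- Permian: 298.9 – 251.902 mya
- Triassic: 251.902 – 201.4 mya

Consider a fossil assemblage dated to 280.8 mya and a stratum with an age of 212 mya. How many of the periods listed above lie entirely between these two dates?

Checking each listed span, none has both start < 280.8 Ma and end > 212 Ma — every period straddles one of the two dates or lies outside them — so the count is 0.

0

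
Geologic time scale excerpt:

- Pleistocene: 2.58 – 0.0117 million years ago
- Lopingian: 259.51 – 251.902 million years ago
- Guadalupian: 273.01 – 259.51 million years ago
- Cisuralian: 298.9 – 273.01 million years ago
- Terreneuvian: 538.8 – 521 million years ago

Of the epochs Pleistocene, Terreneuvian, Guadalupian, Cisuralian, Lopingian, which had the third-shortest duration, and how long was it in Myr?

Durations: Pleistocene 2.5683; Terreneuvian 17.8; Guadalupian 13.5; Cisuralian 25.89; Lopingian 7.608 Myr.
Sorted shortest-first: Pleistocene (2.5683), Lopingian (7.608), Guadalupian (13.5), Terreneuvian (17.8), Cisuralian (25.89).
The third shortest is Guadalupian at 13.5 Myr.

Guadalupian, 13.5 million years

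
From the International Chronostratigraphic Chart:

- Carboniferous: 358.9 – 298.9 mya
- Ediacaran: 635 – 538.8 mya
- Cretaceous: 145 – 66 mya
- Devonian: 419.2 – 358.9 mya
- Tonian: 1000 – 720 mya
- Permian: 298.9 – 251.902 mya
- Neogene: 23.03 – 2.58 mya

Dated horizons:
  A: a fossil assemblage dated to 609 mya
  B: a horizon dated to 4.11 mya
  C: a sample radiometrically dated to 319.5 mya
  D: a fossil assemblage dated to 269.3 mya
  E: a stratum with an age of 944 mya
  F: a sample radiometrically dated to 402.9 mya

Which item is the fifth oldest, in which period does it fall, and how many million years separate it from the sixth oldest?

D, in the Permian; 265.19 million years to B

Larger Ma means older, so oldest first: E 944 > A 609 > F 402.9 > C 319.5 > D 269.3 > B 4.11.
Counting 5 along gives D (269.3 Ma); the excerpt puts that inside the Permian, 298.9–251.902 Ma.
Next in line is B (4.11 Ma), and 269.3 − 4.11 = 265.19 Myr.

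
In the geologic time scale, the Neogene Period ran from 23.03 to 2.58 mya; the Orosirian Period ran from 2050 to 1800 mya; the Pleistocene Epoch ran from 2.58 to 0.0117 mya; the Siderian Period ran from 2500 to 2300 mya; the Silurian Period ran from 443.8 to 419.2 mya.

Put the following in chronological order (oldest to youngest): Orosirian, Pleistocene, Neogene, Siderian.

Siderian, Orosirian, Neogene, Pleistocene

Read off each span (Ma): Orosirian 2050–1800; Pleistocene 2.58–0.0117; Neogene 23.03–2.58; Siderian 2500–2300.
Larger Ma is older, so oldest→youngest is Siderian, Orosirian, Neogene, Pleistocene.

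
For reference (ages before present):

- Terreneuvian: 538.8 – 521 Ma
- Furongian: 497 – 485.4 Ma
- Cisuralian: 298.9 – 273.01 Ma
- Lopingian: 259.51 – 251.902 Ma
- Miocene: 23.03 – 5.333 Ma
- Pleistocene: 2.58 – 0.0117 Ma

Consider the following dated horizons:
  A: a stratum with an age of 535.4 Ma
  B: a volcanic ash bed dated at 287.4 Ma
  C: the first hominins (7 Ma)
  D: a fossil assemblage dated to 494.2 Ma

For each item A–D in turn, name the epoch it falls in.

A — Terreneuvian; B — Cisuralian; C — Miocene; D — Furongian

Match each age against the start–end ranges in the excerpt: A = 535.4 Ma → Terreneuvian (538.8–521); B = 287.4 Ma → Cisuralian (298.9–273.01); C = 7 Ma → Miocene (23.03–5.333); D = 494.2 Ma → Furongian (497–485.4).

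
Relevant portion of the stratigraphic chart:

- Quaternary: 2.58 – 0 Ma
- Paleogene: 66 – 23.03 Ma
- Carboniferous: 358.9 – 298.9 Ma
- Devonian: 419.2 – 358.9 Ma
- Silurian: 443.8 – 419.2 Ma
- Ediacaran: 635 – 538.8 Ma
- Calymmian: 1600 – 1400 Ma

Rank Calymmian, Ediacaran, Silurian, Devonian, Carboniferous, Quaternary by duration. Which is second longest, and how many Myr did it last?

Ediacaran, 96.2 million years

Start − end for each: Calymmian 1600 − 1400 = 200; Ediacaran 635 − 538.8 = 96.2; Silurian 443.8 − 419.2 = 24.6; Devonian 419.2 − 358.9 = 60.3; Carboniferous 358.9 − 298.9 = 60; Quaternary 2.58 − 0 = 2.58.
Ranking these from longest: Calymmian > Ediacaran > Devonian > Carboniferous > Silurian > Quaternary.
Position 2 in that ranking is Ediacaran, which lasted 96.2 Myr.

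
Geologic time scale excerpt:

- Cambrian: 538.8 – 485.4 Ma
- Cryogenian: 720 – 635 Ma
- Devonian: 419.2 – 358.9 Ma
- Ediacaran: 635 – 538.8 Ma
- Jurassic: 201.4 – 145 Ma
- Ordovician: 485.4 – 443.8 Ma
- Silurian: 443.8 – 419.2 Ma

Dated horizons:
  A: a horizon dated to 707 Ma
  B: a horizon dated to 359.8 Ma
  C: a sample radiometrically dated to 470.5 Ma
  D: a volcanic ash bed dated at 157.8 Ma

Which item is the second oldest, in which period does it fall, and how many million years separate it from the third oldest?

C, in the Ordovician; 110.7 million years to B

Sorted oldest-first by Ma: A (707), C (470.5), B (359.8), D (157.8).
The second oldest is C at 470.5 Ma, which lies in 485.4–443.8 Ma: the Ordovician.
The third oldest is B at 359.8 Ma; separation = |470.5 − 359.8| = 110.7 Myr.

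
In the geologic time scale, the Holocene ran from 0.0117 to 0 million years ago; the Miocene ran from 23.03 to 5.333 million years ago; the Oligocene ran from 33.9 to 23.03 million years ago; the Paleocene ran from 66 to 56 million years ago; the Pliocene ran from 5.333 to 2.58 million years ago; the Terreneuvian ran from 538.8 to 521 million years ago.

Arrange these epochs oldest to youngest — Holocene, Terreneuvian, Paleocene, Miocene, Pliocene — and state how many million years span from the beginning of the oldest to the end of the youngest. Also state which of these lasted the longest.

Start ages (Ma): Terreneuvian 538.8, Paleocene 66, Miocene 23.03, Pliocene 5.333, Holocene 0.0117.
Ordered oldest to youngest: Terreneuvian, Paleocene, Miocene, Pliocene, Holocene.
Span = 538.8 − 0 = 538.8 Myr.
Durations: Holocene 0.0117, Paleocene 10, Terreneuvian 17.8, Miocene 17.697, Pliocene 2.753 → longest is Terreneuvian (17.8 Myr).

Terreneuvian → Paleocene → Miocene → Pliocene → Holocene; total span 538.8 Myr; longest is Terreneuvian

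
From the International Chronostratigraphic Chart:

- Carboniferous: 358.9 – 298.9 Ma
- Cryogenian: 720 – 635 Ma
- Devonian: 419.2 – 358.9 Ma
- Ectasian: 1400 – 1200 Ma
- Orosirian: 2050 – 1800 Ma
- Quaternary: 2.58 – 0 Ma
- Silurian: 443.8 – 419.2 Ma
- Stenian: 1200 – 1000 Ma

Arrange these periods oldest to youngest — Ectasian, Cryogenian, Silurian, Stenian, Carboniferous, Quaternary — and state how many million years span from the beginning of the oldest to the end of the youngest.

Ectasian, Stenian, Cryogenian, Silurian, Carboniferous, Quaternary; total span 1400 Myr

Start ages (Ma): Ectasian 1400, Stenian 1200, Cryogenian 720, Silurian 443.8, Carboniferous 358.9, Quaternary 2.58.
Ordered oldest to youngest: Ectasian, Stenian, Cryogenian, Silurian, Carboniferous, Quaternary.
Span = 1400 − 0 = 1400 Myr.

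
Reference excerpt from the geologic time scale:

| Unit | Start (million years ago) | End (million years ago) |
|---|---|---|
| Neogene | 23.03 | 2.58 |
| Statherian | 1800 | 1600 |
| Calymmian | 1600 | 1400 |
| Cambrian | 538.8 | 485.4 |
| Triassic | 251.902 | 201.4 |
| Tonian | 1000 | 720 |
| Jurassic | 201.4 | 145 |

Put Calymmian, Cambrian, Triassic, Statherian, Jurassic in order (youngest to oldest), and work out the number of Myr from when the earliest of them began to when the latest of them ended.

Start ages (Ma): Statherian 1800, Calymmian 1600, Cambrian 538.8, Triassic 251.902, Jurassic 201.4.
Ordered youngest to oldest: Jurassic, Triassic, Cambrian, Calymmian, Statherian.
Span = 1800 − 145 = 1655 Myr.

Jurassic, Triassic, Cambrian, Calymmian, Statherian; total span 1655 Myr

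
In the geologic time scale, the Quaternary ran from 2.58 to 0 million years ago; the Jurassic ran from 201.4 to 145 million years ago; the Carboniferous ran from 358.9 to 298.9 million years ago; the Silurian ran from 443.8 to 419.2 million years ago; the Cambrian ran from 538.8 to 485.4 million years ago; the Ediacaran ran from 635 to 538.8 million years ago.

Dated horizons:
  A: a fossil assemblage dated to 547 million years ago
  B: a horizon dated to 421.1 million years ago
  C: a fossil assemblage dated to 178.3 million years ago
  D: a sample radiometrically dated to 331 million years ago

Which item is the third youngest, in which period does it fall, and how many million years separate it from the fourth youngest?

B, in the Silurian; 125.9 million years to A

Sorted youngest-first by Ma: C (178.3), D (331), B (421.1), A (547).
The third youngest is B at 421.1 Ma, which lies in 443.8–419.2 Ma: the Silurian.
The fourth youngest is A at 547 Ma; separation = |421.1 − 547| = 125.9 Myr.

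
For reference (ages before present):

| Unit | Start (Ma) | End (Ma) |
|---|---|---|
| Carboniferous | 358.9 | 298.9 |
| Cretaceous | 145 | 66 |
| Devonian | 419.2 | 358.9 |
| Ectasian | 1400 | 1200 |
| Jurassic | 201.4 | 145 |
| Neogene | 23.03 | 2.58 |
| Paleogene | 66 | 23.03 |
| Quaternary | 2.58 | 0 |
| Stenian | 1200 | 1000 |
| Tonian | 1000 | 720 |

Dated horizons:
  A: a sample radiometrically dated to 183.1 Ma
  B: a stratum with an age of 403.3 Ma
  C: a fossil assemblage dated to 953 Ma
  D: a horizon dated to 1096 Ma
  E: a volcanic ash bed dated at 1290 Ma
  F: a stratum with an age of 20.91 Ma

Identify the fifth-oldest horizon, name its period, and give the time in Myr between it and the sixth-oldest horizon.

Larger Ma means older, so oldest first: E 1290 > D 1096 > C 953 > B 403.3 > A 183.1 > F 20.91.
Counting 5 along gives A (183.1 Ma); the excerpt puts that inside the Jurassic, 201.4–145 Ma.
Next in line is F (20.91 Ma), and 183.1 − 20.91 = 162.19 Myr.

A, in the Jurassic; 162.19 million years to F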